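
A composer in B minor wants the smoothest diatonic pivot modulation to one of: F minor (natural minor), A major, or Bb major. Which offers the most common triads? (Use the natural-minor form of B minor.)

Triads of B minor (natural minor): B minor (i), C# diminished (ii°), D major (III), E minor (iv), F# minor (v), G major (VI), A major (VII).
F minor (natural minor) shares 0: none.
A major shares 4: Bm, D, F#m, A.
Bb major shares 0: none.
The most common triads (4) are shared with A major.

A major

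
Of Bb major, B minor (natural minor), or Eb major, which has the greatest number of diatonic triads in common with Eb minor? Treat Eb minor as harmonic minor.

Eb major

Triads of Eb minor (harmonic minor): Eb minor (i), F diminished (ii°), Gb augmented (III+), Ab minor (iv), Bb major (V), Cb major (VI), D diminished (vii°).
Bb major shares 1: Bb.
B minor (natural minor) shares 0: none.
Eb major shares 2: Bb, Ddim.
The most common triads (2) are shared with Eb major.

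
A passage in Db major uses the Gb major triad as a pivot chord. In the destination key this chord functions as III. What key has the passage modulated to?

Eb minor

The numeral III denotes a major triad on scale degree 3. With Gb on degree 3, the tonic of the new key is Eb.
Degree 3 carries a major triad in natural-minor keys, so the destination is Eb minor.
Check: the diatonic triads of Eb minor (natural minor) are Ebm (i), Fdim (ii°), Gb (III), Abm (iv), Bbm (v), Cb (VI), Db (VII) — Gb major is indeed III.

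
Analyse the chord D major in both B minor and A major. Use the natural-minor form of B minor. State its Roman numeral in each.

III in B minor; IV in A major

The scale of B minor (natural minor) is B C# D E F# G A; D is degree 3, and the triad built there (D-F#-A) is major, so it is III.
The scale of A major is A B C# D E F# G#; D is degree 4, and the triad built there (D-F#-A) is major, so it is IV.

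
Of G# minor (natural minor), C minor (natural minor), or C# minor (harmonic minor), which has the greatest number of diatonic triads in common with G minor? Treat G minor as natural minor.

Triads of G minor (natural minor): Gm (i), Adim (ii°), Bb (III), Cm (iv), Dm (v), Eb (VI), F (VII).
G# minor (natural minor) shares 0: none.
C minor (natural minor) shares 4: Gm, Bb, Cm, Eb.
C# minor (harmonic minor) shares 0: none.
The most common triads (4) are shared with C minor.

C minor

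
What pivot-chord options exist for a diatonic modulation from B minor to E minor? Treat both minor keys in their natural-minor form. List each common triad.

Bm, D, Em, G

Triads in B minor (natural minor): B minor (i), C# diminished (ii°), D major (III), E minor (iv), F# minor (v), G major (VI), A major (VII).
Triads in E minor (natural minor): E minor (i), F# diminished (ii°), G major (III), A minor (iv), B minor (v), C major (VI), D major (VII).
Shared triads with their functions: B minor (i in B minor, v in E minor); D major (III in B minor, VII in E minor); E minor (iv in B minor, i in E minor); G major (VI in B minor, III in E minor).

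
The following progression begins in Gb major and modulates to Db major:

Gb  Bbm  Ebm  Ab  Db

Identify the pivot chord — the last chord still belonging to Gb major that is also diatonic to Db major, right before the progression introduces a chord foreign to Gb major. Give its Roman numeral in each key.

Chords diatonic to Gb major: Gb, Abm, Bbm, Cb, Db, Ebm, Fdim.
Reading the progression, the first chord not in that set is Ab, so the modulation leaves Gb major there.
The chord immediately before Ab is Ebm, which is diatonic to both keys: vi in Gb major and ii in Db major.

Ebm — vi in Gb major, ii in Db major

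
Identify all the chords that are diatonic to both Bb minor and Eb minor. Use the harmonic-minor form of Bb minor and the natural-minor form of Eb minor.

Bbm, Ebm, Gb

Triads in Bb minor (harmonic minor): Bbm (i), Cdim (ii°), Dbaug (III+), Ebm (iv), F (V), Gb (VI), Adim (vii°).
Triads in Eb minor (natural minor): Ebm (i), Fdim (ii°), Gb (III), Abm (iv), Bbm (v), Cb (VI), Db (VII).
Shared triads with their functions: Bbm (i in Bb minor, v in Eb minor); Ebm (iv in Bb minor, i in Eb minor); Gb (VI in Bb minor, III in Eb minor).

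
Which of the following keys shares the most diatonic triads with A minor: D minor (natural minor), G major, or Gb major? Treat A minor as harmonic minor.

D minor

Triads of A minor (harmonic minor): A minor (i), B diminished (ii°), C augmented (III+), D minor (iv), E major (V), F major (VI), G# diminished (vii°).
D minor (natural minor) shares 3: Am, Dm, F.
G major shares 1: Am.
Gb major shares 0: none.
The most common triads (3) are shared with D minor.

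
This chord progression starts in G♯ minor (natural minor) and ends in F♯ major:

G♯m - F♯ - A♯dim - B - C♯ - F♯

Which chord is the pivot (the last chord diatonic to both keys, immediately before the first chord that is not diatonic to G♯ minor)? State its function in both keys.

B — III in G♯ minor, IV in F♯ major

Chords diatonic to G♯ minor: G♯m, A♯dim, B, C♯m, D♯m, E, F♯.
Reading the progression, the first chord not in that set is C♯, so the modulation leaves G♯ minor there.
The chord immediately before C♯ is B, which is diatonic to both keys: III in G♯ minor and IV in F♯ major.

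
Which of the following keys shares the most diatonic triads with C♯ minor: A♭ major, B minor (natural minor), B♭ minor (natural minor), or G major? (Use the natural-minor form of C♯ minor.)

B minor

Triads of C♯ minor (natural minor): C♯ minor (i), D♯ diminished (ii°), E major (III), F♯ minor (iv), G♯ minor (v), A major (VI), B major (VII).
A♭ major shares 0: none.
B minor (natural minor) shares 2: F♯m, A.
B♭ minor (natural minor) shares 0: none.
G major shares 0: none.
The most common triads (2) are shared with B minor.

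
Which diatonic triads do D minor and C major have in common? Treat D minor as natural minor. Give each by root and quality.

Triads in D minor (natural minor): Dm (i), Edim (ii°), F (III), Gm (iv), Am (v), B♭ (VI), C (VII).
Triads in C major: C (I), Dm (ii), Em (iii), F (IV), G (V), Am (vi), Bdim (vii°).
Shared triads with their functions: Dm (i in D minor, ii in C major); F (III in D minor, IV in C major); Am (v in D minor, vi in C major); C (VII in D minor, I in C major).

Dm, F, Am, C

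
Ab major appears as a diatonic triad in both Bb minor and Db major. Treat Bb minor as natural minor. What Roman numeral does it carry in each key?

The scale of Bb minor (natural minor) is Bb C Db Eb F Gb Ab; Ab is degree 7, and the triad built there (Ab-C-Eb) is major, so it is VII.
The scale of Db major is Db Eb F Gb Ab Bb C; Ab is degree 5, and the triad built there (Ab-C-Eb) is major, so it is V.

VII in Bb minor; V in Db major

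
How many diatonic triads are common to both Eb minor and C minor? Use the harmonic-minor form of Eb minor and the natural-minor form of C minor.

Diatonic triads of Eb minor (harmonic minor): Eb minor (i), F diminished (ii°), Gb augmented (III+), Ab minor (iv), Bb major (V), Cb major (VI), D diminished (vii°).
Diatonic triads of C minor (natural minor): C minor (i), D diminished (ii°), Eb major (III), F minor (iv), G minor (v), Ab major (VI), Bb major (VII).
Matching root and quality in both lists: Bb major, D diminished.
That gives 2 common triads.

2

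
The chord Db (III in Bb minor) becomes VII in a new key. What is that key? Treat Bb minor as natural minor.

The numeral VII denotes a major triad on scale degree 7. With Db on degree 7, the tonic of the new key is Eb.
Degree 7 carries a major triad in natural-minor keys, so the destination is Eb minor.
Check: the diatonic triads of Eb minor (natural minor) are Ebm (i), Fdim (ii°), Gb (III), Abm (iv), Bbm (v), Cb (VI), Db (VII) — Db is indeed VII.

Eb minor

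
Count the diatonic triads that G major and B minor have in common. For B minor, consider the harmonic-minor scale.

3

Diatonic triads of G major: G (I), Am (ii), Bm (iii), C (IV), D (V), Em (vi), F#dim (vii°).
Diatonic triads of B minor (harmonic minor): Bm (i), C#dim (ii°), Daug (III+), Em (iv), F# (V), G (VI), A#dim (vii°).
Matching root and quality in both lists: G, Bm, Em.
That gives 3 common triads.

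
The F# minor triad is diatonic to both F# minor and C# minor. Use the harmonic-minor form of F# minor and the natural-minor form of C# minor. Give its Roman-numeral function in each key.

The scale of F# minor (harmonic minor) is F# G# A B C# D E#; F# is degree 1, and the triad built there (F#-A-C#) is minor, so it is i.
The scale of C# minor (natural minor) is C# D# E F# G# A B; F# is degree 4, and the triad built there (F#-A-C#) is minor, so it is iv.

i in F# minor; iv in C# minor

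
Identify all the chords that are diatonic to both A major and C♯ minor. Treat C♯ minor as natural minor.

Triads in A major: A (I), Bm (ii), C♯m (iii), D (IV), E (V), F♯m (vi), G♯dim (vii°).
Triads in C♯ minor (natural minor): C♯m (i), D♯dim (ii°), E (III), F♯m (iv), G♯m (v), A (VI), B (VII).
Shared triads with their functions: A (I in A major, VI in C♯ minor); C♯m (iii in A major, i in C♯ minor); E (V in A major, III in C♯ minor); F♯m (vi in A major, iv in C♯ minor).

A, C♯m, E, F♯m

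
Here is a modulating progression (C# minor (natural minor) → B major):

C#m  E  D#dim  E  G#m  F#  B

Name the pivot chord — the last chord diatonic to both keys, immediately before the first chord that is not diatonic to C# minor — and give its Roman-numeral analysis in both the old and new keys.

G#m — v in C# minor, vi in B major

Chords diatonic to C# minor: C#m, D#dim, E, F#m, G#m, A, B.
Reading the progression, the first chord not in that set is F#, so the modulation leaves C# minor there.
The chord immediately before F# is G#m, which is diatonic to both keys: v in C# minor and vi in B major.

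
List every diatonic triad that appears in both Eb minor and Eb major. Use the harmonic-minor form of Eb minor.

Bb, Ddim

Triads in Eb minor (harmonic minor): Ebm (i), Fdim (ii°), Gbaug (III+), Abm (iv), Bb (V), Cb (VI), Ddim (vii°).
Triads in Eb major: Eb (I), Fm (ii), Gm (iii), Ab (IV), Bb (V), Cm (vi), Ddim (vii°).
Shared triads with their functions: Bb (V in Eb minor, V in Eb major); Ddim (vii° in Eb minor, vii° in Eb major).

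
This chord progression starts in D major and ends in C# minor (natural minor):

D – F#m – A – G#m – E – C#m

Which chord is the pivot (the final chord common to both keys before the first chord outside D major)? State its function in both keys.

Chords diatonic to D major: D, Em, F#m, G, A, Bm, C#dim.
Reading the progression, the first chord not in that set is G#m, so the modulation leaves D major there.
The chord immediately before G#m is A, which is diatonic to both keys: V in D major and VI in C# minor.

A — V in D major, VI in C# minor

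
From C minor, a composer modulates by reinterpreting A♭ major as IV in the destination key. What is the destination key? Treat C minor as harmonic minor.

E♭ major

The numeral IV denotes a major triad on scale degree 4. With A♭ on degree 4, the tonic of the new key is E♭.
Degree 4 carries a major triad in major keys, so the destination is E♭ major.
Check: the diatonic triads of E♭ major are E♭ (I), Fm (ii), Gm (iii), A♭ (IV), B♭ (V), Cm (vi), Ddim (vii°) — A♭ major is indeed IV.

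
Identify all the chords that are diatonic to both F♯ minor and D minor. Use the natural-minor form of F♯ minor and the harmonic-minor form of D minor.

Triads in F♯ minor (natural minor): F♯m (i), G♯dim (ii°), A (III), Bm (iv), C♯m (v), D (VI), E (VII).
Triads in D minor (harmonic minor): Dm (i), Edim (ii°), Faug (III+), Gm (iv), A (V), B♭ (VI), C♯dim (vii°).
Shared triads with their functions: A (III in F♯ minor, V in D minor).

A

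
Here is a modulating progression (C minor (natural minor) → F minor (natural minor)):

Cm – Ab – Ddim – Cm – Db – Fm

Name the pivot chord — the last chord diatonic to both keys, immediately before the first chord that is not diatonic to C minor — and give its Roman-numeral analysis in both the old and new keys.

Cm — i in C minor, v in F minor

Chords diatonic to C minor: Cm, Ddim, Eb, Fm, Gm, Ab, Bb.
Reading the progression, the first chord not in that set is Db, so the modulation leaves C minor there.
The chord immediately before Db is Cm, which is diatonic to both keys: i in C minor and v in F minor.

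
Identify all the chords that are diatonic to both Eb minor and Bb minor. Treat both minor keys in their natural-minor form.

Triads in Eb minor (natural minor): Ebm (i), Fdim (ii°), Gb (III), Abm (iv), Bbm (v), Cb (VI), Db (VII).
Triads in Bb minor (natural minor): Bbm (i), Cdim (ii°), Db (III), Ebm (iv), Fm (v), Gb (VI), Ab (VII).
Shared triads with their functions: Ebm (i in Eb minor, iv in Bb minor); Gb (III in Eb minor, VI in Bb minor); Bbm (v in Eb minor, i in Bb minor); Db (VII in Eb minor, III in Bb minor).

Ebm, Gb, Bbm, Db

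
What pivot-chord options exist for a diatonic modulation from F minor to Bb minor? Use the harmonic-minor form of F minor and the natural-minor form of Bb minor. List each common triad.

Triads in F minor (harmonic minor): Fm (i), Gdim (ii°), Abaug (III+), Bbm (iv), C (V), Db (VI), Edim (vii°).
Triads in Bb minor (natural minor): Bbm (i), Cdim (ii°), Db (III), Ebm (iv), Fm (v), Gb (VI), Ab (VII).
Shared triads with their functions: Fm (i in F minor, v in Bb minor); Bbm (iv in F minor, i in Bb minor); Db (VI in F minor, III in Bb minor).

Fm, Bbm, Db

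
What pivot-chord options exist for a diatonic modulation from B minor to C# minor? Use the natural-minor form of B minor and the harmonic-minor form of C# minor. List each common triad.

F#m, A

Triads in B minor (natural minor): Bm (i), C#dim (ii°), D (III), Em (iv), F#m (v), G (VI), A (VII).
Triads in C# minor (harmonic minor): C#m (i), D#dim (ii°), Eaug (III+), F#m (iv), G# (V), A (VI), B#dim (vii°).
Shared triads with their functions: F#m (v in B minor, iv in C# minor); A (VII in B minor, VI in C# minor).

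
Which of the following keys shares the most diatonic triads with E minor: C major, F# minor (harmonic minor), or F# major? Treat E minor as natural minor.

Triads of E minor (natural minor): Em (i), F#dim (ii°), G (III), Am (iv), Bm (v), C (VI), D (VII).
C major shares 4: Em, G, Am, C.
F# minor (harmonic minor) shares 2: Bm, D.
F# major shares 0: none.
The most common triads (4) are shared with C major.

C major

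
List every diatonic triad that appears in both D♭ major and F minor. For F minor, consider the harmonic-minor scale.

Triads in D♭ major: D♭ (I), E♭m (ii), Fm (iii), G♭ (IV), A♭ (V), B♭m (vi), Cdim (vii°).
Triads in F minor (harmonic minor): Fm (i), Gdim (ii°), A♭aug (III+), B♭m (iv), C (V), D♭ (VI), Edim (vii°).
Shared triads with their functions: D♭ (I in D♭ major, VI in F minor); Fm (iii in D♭ major, i in F minor); B♭m (vi in D♭ major, iv in F minor).

D♭, Fm, B♭m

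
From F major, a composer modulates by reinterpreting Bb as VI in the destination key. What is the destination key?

D minor

The numeral VI denotes a major triad on scale degree 6. With Bb on degree 6, the tonic of the new key is D.
Degree 6 carries a major triad in minor keys, so the destination is D minor.
Check: the diatonic triads of D minor (natural minor) are Dm (i), Edim (ii°), F (III), Gm (iv), Am (v), Bb (VI), C (VII) — Bb is indeed VI.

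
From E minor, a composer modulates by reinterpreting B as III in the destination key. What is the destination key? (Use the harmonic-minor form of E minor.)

G♯ minor

The numeral III denotes a major triad on scale degree 3. With B on degree 3, the tonic of the new key is G♯.
Degree 3 carries a major triad in natural-minor keys, so the destination is G♯ minor.
Check: the diatonic triads of G♯ minor (natural minor) are G♯m (i), A♯dim (ii°), B (III), C♯m (iv), D♯m (v), E (VI), F♯ (VII) — B is indeed III.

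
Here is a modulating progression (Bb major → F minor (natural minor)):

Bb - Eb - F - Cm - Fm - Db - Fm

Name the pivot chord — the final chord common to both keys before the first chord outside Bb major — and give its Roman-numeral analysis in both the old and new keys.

Cm — ii in Bb major, v in F minor

Chords diatonic to Bb major: Bb, Cm, Dm, Eb, F, Gm, Adim.
Reading the progression, the first chord not in that set is Fm, so the modulation leaves Bb major there.
The chord immediately before Fm is Cm, which is diatonic to both keys: ii in Bb major and v in F minor.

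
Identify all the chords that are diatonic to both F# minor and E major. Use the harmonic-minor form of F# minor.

Triads in F# minor (harmonic minor): F#m (i), G#dim (ii°), Aaug (III+), Bm (iv), C# (V), D (VI), E#dim (vii°).
Triads in E major: E (I), F#m (ii), G#m (iii), A (IV), B (V), C#m (vi), D#dim (vii°).
Shared triads with their functions: F#m (i in F# minor, ii in E major).

F#m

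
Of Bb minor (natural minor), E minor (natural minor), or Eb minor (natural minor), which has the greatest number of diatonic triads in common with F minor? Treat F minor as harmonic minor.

Triads of F minor (harmonic minor): Fm (i), Gdim (ii°), Abaug (III+), Bbm (iv), C (V), Db (VI), Edim (vii°).
Bb minor (natural minor) shares 3: Fm, Bbm, Db.
E minor (natural minor) shares 1: C.
Eb minor (natural minor) shares 2: Bbm, Db.
The most common triads (3) are shared with Bb minor.

Bb minor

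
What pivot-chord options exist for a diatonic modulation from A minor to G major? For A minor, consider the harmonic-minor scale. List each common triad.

Triads in A minor (harmonic minor): A minor (i), B diminished (ii°), C augmented (III+), D minor (iv), E major (V), F major (VI), G♯ diminished (vii°).
Triads in G major: G major (I), A minor (ii), B minor (iii), C major (IV), D major (V), E minor (vi), F♯ diminished (vii°).
Shared triads with their functions: A minor (i in A minor, ii in G major).

Am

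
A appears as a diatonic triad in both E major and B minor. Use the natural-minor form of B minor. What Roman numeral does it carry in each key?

The scale of E major is E F# G# A B C# D#; A is degree 4, and the triad built there (A-C#-E) is major, so it is IV.
The scale of B minor (natural minor) is B C# D E F# G A; A is degree 7, and the triad built there (A-C#-E) is major, so it is VII.

IV in E major; VII in B minor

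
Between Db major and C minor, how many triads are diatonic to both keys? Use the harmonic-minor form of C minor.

Diatonic triads of Db major: Db (I), Ebm (ii), Fm (iii), Gb (IV), Ab (V), Bbm (vi), Cdim (vii°).
Diatonic triads of C minor (harmonic minor): Cm (i), Ddim (ii°), Ebaug (III+), Fm (iv), G (V), Ab (VI), Bdim (vii°).
Matching root and quality in both lists: Fm, Ab.
That gives 2 common triads.

2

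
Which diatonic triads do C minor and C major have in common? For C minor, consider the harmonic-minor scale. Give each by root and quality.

G, Bdim

Triads in C minor (harmonic minor): Cm (i), Ddim (ii°), Ebaug (III+), Fm (iv), G (V), Ab (VI), Bdim (vii°).
Triads in C major: C (I), Dm (ii), Em (iii), F (IV), G (V), Am (vi), Bdim (vii°).
Shared triads with their functions: G (V in C minor, V in C major); Bdim (vii° in C minor, vii° in C major).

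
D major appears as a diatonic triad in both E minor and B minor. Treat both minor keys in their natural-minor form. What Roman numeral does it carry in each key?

The scale of E minor (natural minor) is E F# G A B C D; D is degree 7, and the triad built there (D-F#-A) is major, so it is VII.
The scale of B minor (natural minor) is B C# D E F# G A; D is degree 3, and the triad built there (D-F#-A) is major, so it is III.

VII in E minor; III in B minor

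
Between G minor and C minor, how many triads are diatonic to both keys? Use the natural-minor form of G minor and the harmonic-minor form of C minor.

1

Diatonic triads of G minor (natural minor): Gm (i), Adim (ii°), Bb (III), Cm (iv), Dm (v), Eb (VI), F (VII).
Diatonic triads of C minor (harmonic minor): Cm (i), Ddim (ii°), Ebaug (III+), Fm (iv), G (V), Ab (VI), Bdim (vii°).
Matching root and quality in both lists: Cm.
That gives 1 common triad.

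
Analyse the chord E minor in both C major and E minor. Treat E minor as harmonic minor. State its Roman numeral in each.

The scale of C major is C D E F G A B; E is degree 3, and the triad built there (E-G-B) is minor, so it is iii.
The scale of E minor (harmonic minor) is E F♯ G A B C D♯; E is degree 1, and the triad built there (E-G-B) is minor, so it is i.

iii in C major; i in E minor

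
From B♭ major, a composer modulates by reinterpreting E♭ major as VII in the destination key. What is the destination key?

The numeral VII denotes a major triad on scale degree 7. With E♭ on degree 7, the tonic of the new key is F.
Degree 7 carries a major triad in natural-minor keys, so the destination is F minor.
Check: the diatonic triads of F minor (natural minor) are Fm (i), Gdim (ii°), A♭ (III), B♭m (iv), Cm (v), D♭ (VI), E♭ (VII) — E♭ major is indeed VII.

F minor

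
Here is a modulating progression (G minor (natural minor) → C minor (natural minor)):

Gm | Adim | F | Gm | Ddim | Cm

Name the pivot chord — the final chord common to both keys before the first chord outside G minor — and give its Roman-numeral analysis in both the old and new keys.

Chords diatonic to G minor: Gm, Adim, Bb, Cm, Dm, Eb, F.
Reading the progression, the first chord not in that set is Ddim, so the modulation leaves G minor there.
The chord immediately before Ddim is Gm, which is diatonic to both keys: i in G minor and v in C minor.

Gm — i in G minor, v in C minor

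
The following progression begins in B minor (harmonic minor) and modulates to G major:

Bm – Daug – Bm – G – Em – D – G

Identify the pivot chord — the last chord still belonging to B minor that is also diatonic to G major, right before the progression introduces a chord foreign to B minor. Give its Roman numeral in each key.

Chords diatonic to B minor: Bm, C#dim, Daug, Em, F#, G, A#dim.
Reading the progression, the first chord not in that set is D, so the modulation leaves B minor there.
The chord immediately before D is Em, which is diatonic to both keys: iv in B minor and vi in G major.

Em — iv in B minor, vi in G major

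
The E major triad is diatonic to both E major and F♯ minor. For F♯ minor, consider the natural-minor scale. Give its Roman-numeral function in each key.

I in E major; VII in F♯ minor

The scale of E major is E F♯ G♯ A B C♯ D♯; E is degree 1, and the triad built there (E-G♯-B) is major, so it is I.
The scale of F♯ minor (natural minor) is F♯ G♯ A B C♯ D E; E is degree 7, and the triad built there (E-G♯-B) is major, so it is VII.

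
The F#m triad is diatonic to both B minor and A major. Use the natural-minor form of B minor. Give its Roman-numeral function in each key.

v in B minor; vi in A major

The scale of B minor (natural minor) is B C# D E F# G A; F# is degree 5, and the triad built there (F#-A-C#) is minor, so it is v.
The scale of A major is A B C# D E F# G#; F# is degree 6, and the triad built there (F#-A-C#) is minor, so it is vi.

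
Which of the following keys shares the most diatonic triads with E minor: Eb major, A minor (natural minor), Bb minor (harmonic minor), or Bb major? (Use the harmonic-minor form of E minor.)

A minor

Triads of E minor (harmonic minor): E minor (i), F# diminished (ii°), G augmented (III+), A minor (iv), B major (V), C major (VI), D# diminished (vii°).
Eb major shares 0: none.
A minor (natural minor) shares 3: Em, Am, C.
Bb minor (harmonic minor) shares 0: none.
Bb major shares 0: none.
The most common triads (3) are shared with A minor.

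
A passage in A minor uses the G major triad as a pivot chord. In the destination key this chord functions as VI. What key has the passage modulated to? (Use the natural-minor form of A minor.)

B minor

The numeral VI denotes a major triad on scale degree 6. With G on degree 6, the tonic of the new key is B.
Degree 6 carries a major triad in minor keys, so the destination is B minor.
Check: the diatonic triads of B minor (natural minor) are Bm (i), C#dim (ii°), D (III), Em (iv), F#m (v), G (VI), A (VII) — G major is indeed VI.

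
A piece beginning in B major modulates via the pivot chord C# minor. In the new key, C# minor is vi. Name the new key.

The numeral vi denotes a minor triad on scale degree 6. With C# on degree 6, the tonic of the new key is E.
Degree 6 carries a minor triad in major keys, so the destination is E major.
Check: the diatonic triads of E major are E (I), F#m (ii), G#m (iii), A (IV), B (V), C#m (vi), D#dim (vii°) — C# minor is indeed vi.

E major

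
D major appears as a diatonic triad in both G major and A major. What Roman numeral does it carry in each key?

The scale of G major is G A B C D E F♯; D is degree 5, and the triad built there (D-F♯-A) is major, so it is V.
The scale of A major is A B C♯ D E F♯ G♯; D is degree 4, and the triad built there (D-F♯-A) is major, so it is IV.

V in G major; IV in A major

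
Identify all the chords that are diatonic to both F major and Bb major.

F, Gm, Bb, Dm

Triads in F major: F (I), Gm (ii), Am (iii), Bb (IV), C (V), Dm (vi), Edim (vii°).
Triads in Bb major: Bb (I), Cm (ii), Dm (iii), Eb (IV), F (V), Gm (vi), Adim (vii°).
Shared triads with their functions: F (I in F major, V in Bb major); Gm (ii in F major, vi in Bb major); Bb (IV in F major, I in Bb major); Dm (vi in F major, iii in Bb major).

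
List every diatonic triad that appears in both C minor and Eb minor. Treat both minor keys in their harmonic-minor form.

Ddim

Triads in C minor (harmonic minor): C minor (i), D diminished (ii°), Eb augmented (III+), F minor (iv), G major (V), Ab major (VI), B diminished (vii°).
Triads in Eb minor (harmonic minor): Eb minor (i), F diminished (ii°), Gb augmented (III+), Ab minor (iv), Bb major (V), Cb major (VI), D diminished (vii°).
Shared triads with their functions: D diminished (ii° in C minor, vii° in Eb minor).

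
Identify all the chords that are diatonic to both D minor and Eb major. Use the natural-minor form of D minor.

Triads in D minor (natural minor): Dm (i), Edim (ii°), F (III), Gm (iv), Am (v), Bb (VI), C (VII).
Triads in Eb major: Eb (I), Fm (ii), Gm (iii), Ab (IV), Bb (V), Cm (vi), Ddim (vii°).
Shared triads with their functions: Gm (iv in D minor, iii in Eb major); Bb (VI in D minor, V in Eb major).

Gm, Bb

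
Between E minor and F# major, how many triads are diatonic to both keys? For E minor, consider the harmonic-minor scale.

1

Diatonic triads of E minor (harmonic minor): E minor (i), F# diminished (ii°), G augmented (III+), A minor (iv), B major (V), C major (VI), D# diminished (vii°).
Diatonic triads of F# major: F# major (I), G# minor (ii), A# minor (iii), B major (IV), C# major (V), D# minor (vi), E# diminished (vii°).
Matching root and quality in both lists: B major.
That gives 1 common triad.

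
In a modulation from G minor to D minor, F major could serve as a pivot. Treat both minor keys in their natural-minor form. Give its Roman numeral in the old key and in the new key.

VII in G minor; III in D minor

The scale of G minor (natural minor) is G A Bb C D Eb F; F is degree 7, and the triad built there (F-A-C) is major, so it is VII.
The scale of D minor (natural minor) is D E F G A Bb C; F is degree 3, and the triad built there (F-A-C) is major, so it is III.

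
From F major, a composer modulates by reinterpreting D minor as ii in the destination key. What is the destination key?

C major

The numeral ii denotes a minor triad on scale degree 2. With D on degree 2, the tonic of the new key is C.
Degree 2 carries a minor triad in major keys, so the destination is C major.
Check: the diatonic triads of C major are C (I), Dm (ii), Em (iii), F (IV), G (V), Am (vi), Bdim (vii°) — D minor is indeed ii.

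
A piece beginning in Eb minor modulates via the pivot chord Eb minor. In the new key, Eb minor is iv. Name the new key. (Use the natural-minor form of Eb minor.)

Bb minor

The numeral iv denotes a minor triad on scale degree 4. With Eb on degree 4, the tonic of the new key is Bb.
Degree 4 carries a minor triad in minor keys, so the destination is Bb minor.
Check: the diatonic triads of Bb minor (natural minor) are Bbm (i), Cdim (ii°), Db (III), Ebm (iv), Fm (v), Gb (VI), Ab (VII) — Eb minor is indeed iv.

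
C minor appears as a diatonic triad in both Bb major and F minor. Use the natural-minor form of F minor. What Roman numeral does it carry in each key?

The scale of Bb major is Bb C D Eb F G A; C is degree 2, and the triad built there (C-Eb-G) is minor, so it is ii.
The scale of F minor (natural minor) is F G Ab Bb C Db Eb; C is degree 5, and the triad built there (C-Eb-G) is minor, so it is v.

ii in Bb major; v in F minor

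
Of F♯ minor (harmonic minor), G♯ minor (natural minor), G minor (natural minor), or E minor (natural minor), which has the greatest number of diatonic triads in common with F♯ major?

G♯ minor

Triads of F♯ major: F♯ (I), G♯m (ii), A♯m (iii), B (IV), C♯ (V), D♯m (vi), E♯dim (vii°).
F♯ minor (harmonic minor) shares 2: C♯, E♯dim.
G♯ minor (natural minor) shares 4: F♯, G♯m, B, D♯m.
G minor (natural minor) shares 0: none.
E minor (natural minor) shares 0: none.
The most common triads (4) are shared with G♯ minor.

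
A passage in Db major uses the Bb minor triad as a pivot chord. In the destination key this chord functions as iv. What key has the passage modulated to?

F minor

The numeral iv denotes a minor triad on scale degree 4. With Bb on degree 4, the tonic of the new key is F.
Degree 4 carries a minor triad in minor keys, so the destination is F minor.
Check: the diatonic triads of F minor (natural minor) are Fm (i), Gdim (ii°), Ab (III), Bbm (iv), Cm (v), Db (VI), Eb (VII) — Bb minor is indeed iv.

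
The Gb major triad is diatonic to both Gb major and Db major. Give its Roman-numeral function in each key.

The scale of Gb major is Gb Ab Bb Cb Db Eb F; Gb is degree 1, and the triad built there (Gb-Bb-Db) is major, so it is I.
The scale of Db major is Db Eb F Gb Ab Bb C; Gb is degree 4, and the triad built there (Gb-Bb-Db) is major, so it is IV.

I in Gb major; IV in Db major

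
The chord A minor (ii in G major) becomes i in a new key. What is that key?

A minor

The numeral i denotes a minor triad on scale degree 1. With A on degree 1, the tonic of the new key is A.
Degree 1 carries a minor triad in minor keys, so the destination is A minor.
Check: the diatonic triads of A minor (natural minor) are Am (i), Bdim (ii°), C (III), Dm (iv), Em (v), F (VI), G (VII) — A minor is indeed i.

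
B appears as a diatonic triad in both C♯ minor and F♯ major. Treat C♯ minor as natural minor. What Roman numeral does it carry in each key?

The scale of C♯ minor (natural minor) is C♯ D♯ E F♯ G♯ A B; B is degree 7, and the triad built there (B-D♯-F♯) is major, so it is VII.
The scale of F♯ major is F♯ G♯ A♯ B C♯ D♯ E♯; B is degree 4, and the triad built there (B-D♯-F♯) is major, so it is IV.

VII in C♯ minor; IV in F♯ major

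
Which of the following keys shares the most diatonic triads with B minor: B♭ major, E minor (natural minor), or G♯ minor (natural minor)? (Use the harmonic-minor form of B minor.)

Triads of B minor (harmonic minor): Bm (i), C♯dim (ii°), Daug (III+), Em (iv), F♯ (V), G (VI), A♯dim (vii°).
B♭ major shares 0: none.
E minor (natural minor) shares 3: Bm, Em, G.
G♯ minor (natural minor) shares 2: F♯, A♯dim.
The most common triads (3) are shared with E minor.

E minor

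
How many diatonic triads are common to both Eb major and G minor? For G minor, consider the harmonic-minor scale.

3

Diatonic triads of Eb major: Eb (I), Fm (ii), Gm (iii), Ab (IV), Bb (V), Cm (vi), Ddim (vii°).
Diatonic triads of G minor (harmonic minor): Gm (i), Adim (ii°), Bbaug (III+), Cm (iv), D (V), Eb (VI), F#dim (vii°).
Matching root and quality in both lists: Eb, Gm, Cm.
That gives 3 common triads.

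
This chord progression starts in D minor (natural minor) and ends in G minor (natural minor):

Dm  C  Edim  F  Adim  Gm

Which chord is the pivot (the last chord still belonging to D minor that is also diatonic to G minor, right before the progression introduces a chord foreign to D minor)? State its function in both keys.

Chords diatonic to D minor: Dm, Edim, F, Gm, Am, Bb, C.
Reading the progression, the first chord not in that set is Adim, so the modulation leaves D minor there.
The chord immediately before Adim is F, which is diatonic to both keys: III in D minor and VII in G minor.

F — III in D minor, VII in G minor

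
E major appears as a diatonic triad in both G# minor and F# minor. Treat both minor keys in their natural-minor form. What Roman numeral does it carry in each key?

VI in G# minor; VII in F# minor

The scale of G# minor (natural minor) is G# A# B C# D# E F#; E is degree 6, and the triad built there (E-G#-B) is major, so it is VI.
The scale of F# minor (natural minor) is F# G# A B C# D E; E is degree 7, and the triad built there (E-G#-B) is major, so it is VII.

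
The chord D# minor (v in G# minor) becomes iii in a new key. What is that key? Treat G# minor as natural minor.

B major

The numeral iii denotes a minor triad on scale degree 3. With D# on degree 3, the tonic of the new key is B.
Degree 3 carries a minor triad in major keys, so the destination is B major.
Check: the diatonic triads of B major are B (I), C#m (ii), D#m (iii), E (IV), F# (V), G#m (vi), A#dim (vii°) — D# minor is indeed iii.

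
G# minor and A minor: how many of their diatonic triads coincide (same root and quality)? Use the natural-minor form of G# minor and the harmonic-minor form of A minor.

1

Diatonic triads of G# minor (natural minor): G# minor (i), A# diminished (ii°), B major (III), C# minor (iv), D# minor (v), E major (VI), F# major (VII).
Diatonic triads of A minor (harmonic minor): A minor (i), B diminished (ii°), C augmented (III+), D minor (iv), E major (V), F major (VI), G# diminished (vii°).
Matching root and quality in both lists: E major.
That gives 1 common triad.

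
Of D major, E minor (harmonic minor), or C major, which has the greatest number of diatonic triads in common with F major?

C major

Triads of F major: F (I), Gm (ii), Am (iii), B♭ (IV), C (V), Dm (vi), Edim (vii°).
D major shares 0: none.
E minor (harmonic minor) shares 2: Am, C.
C major shares 4: F, Am, C, Dm.
The most common triads (4) are shared with C major.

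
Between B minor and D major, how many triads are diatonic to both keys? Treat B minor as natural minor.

7

Diatonic triads of B minor (natural minor): Bm (i), C#dim (ii°), D (III), Em (iv), F#m (v), G (VI), A (VII).
Diatonic triads of D major: D (I), Em (ii), F#m (iii), G (IV), A (V), Bm (vi), C#dim (vii°).
Matching root and quality in both lists: Bm, C#dim, D, Em, F#m, G, A.
That gives 7 common triads.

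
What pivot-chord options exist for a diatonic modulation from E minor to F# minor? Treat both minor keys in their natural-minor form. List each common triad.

Bm, D

Triads in E minor (natural minor): Em (i), F#dim (ii°), G (III), Am (iv), Bm (v), C (VI), D (VII).
Triads in F# minor (natural minor): F#m (i), G#dim (ii°), A (III), Bm (iv), C#m (v), D (VI), E (VII).
Shared triads with their functions: Bm (v in E minor, iv in F# minor); D (VII in E minor, VI in F# minor).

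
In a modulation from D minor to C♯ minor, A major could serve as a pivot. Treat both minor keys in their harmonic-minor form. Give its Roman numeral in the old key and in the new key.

V in D minor; VI in C♯ minor

The scale of D minor (harmonic minor) is D E F G A B♭ C♯; A is degree 5, and the triad built there (A-C♯-E) is major, so it is V.
The scale of C♯ minor (harmonic minor) is C♯ D♯ E F♯ G♯ A B♯; A is degree 6, and the triad built there (A-C♯-E) is major, so it is VI.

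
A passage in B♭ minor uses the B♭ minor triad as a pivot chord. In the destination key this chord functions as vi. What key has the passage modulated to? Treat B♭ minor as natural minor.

D♭ major

The numeral vi denotes a minor triad on scale degree 6. With B♭ on degree 6, the tonic of the new key is D♭.
Degree 6 carries a minor triad in major keys, so the destination is D♭ major.
Check: the diatonic triads of D♭ major are D♭ (I), E♭m (ii), Fm (iii), G♭ (IV), A♭ (V), B♭m (vi), Cdim (vii°) — B♭ minor is indeed vi.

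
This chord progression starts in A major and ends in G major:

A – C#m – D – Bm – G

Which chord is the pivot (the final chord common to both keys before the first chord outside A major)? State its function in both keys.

Chords diatonic to A major: A, Bm, C#m, D, E, F#m, G#dim.
Reading the progression, the first chord not in that set is G, so the modulation leaves A major there.
The chord immediately before G is Bm, which is diatonic to both keys: ii in A major and iii in G major.

Bm — ii in A major, iii in G major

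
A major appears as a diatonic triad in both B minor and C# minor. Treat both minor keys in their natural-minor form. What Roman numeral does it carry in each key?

VII in B minor; VI in C# minor

The scale of B minor (natural minor) is B C# D E F# G A; A is degree 7, and the triad built there (A-C#-E) is major, so it is VII.
The scale of C# minor (natural minor) is C# D# E F# G# A B; A is degree 6, and the triad built there (A-C#-E) is major, so it is VI.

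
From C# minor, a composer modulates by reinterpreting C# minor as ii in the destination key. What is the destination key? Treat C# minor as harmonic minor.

The numeral ii denotes a minor triad on scale degree 2. With C# on degree 2, the tonic of the new key is B.
Degree 2 carries a minor triad in major keys, so the destination is B major.
Check: the diatonic triads of B major are B (I), C#m (ii), D#m (iii), E (IV), F# (V), G#m (vi), A#dim (vii°) — C# minor is indeed ii.

B major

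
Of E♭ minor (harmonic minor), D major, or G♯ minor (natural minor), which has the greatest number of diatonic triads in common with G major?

D major

Triads of G major: G (I), Am (ii), Bm (iii), C (IV), D (V), Em (vi), F♯dim (vii°).
E♭ minor (harmonic minor) shares 0: none.
D major shares 4: G, Bm, D, Em.
G♯ minor (natural minor) shares 0: none.
The most common triads (4) are shared with D major.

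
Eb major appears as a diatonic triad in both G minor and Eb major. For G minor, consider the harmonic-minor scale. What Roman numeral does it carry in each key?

VI in G minor; I in Eb major

The scale of G minor (harmonic minor) is G A Bb C D Eb F#; Eb is degree 6, and the triad built there (Eb-G-Bb) is major, so it is VI.
The scale of Eb major is Eb F G Ab Bb C D; Eb is degree 1, and the triad built there (Eb-G-Bb) is major, so it is I.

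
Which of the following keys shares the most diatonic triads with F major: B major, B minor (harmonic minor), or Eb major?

Triads of F major: F major (I), G minor (ii), A minor (iii), Bb major (IV), C major (V), D minor (vi), E diminished (vii°).
B major shares 0: none.
B minor (harmonic minor) shares 0: none.
Eb major shares 2: Gm, Bb.
The most common triads (2) are shared with Eb major.

Eb major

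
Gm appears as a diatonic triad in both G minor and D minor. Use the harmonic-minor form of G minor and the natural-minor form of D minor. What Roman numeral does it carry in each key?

The scale of G minor (harmonic minor) is G A Bb C D Eb F#; G is degree 1, and the triad built there (G-Bb-D) is minor, so it is i.
The scale of D minor (natural minor) is D E F G A Bb C; G is degree 4, and the triad built there (G-Bb-D) is minor, so it is iv.

i in G minor; iv in D minor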